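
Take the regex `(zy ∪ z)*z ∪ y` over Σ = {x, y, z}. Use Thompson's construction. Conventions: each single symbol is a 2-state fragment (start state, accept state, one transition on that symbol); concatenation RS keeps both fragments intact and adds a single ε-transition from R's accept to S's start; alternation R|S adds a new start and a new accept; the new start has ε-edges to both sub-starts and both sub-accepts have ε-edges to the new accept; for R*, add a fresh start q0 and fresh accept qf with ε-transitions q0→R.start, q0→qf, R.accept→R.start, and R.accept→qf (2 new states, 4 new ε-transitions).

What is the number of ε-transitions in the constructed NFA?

By structural recursion:
Each of the 5 symbol leaves contributes 0 ε-transitions.
  zy → 1 ε-transition
  zy ∪ z → 5 ε-transitions
  (zy ∪ z)* → 9 ε-transitions
  (zy ∪ z)*z → 10 ε-transitions
  (zy ∪ z)*z ∪ y → 14 ε-transitions

14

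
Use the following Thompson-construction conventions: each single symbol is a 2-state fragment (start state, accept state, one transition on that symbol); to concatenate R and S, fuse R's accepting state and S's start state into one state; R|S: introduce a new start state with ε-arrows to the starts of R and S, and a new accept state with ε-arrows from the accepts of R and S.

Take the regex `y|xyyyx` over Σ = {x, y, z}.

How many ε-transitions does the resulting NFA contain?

4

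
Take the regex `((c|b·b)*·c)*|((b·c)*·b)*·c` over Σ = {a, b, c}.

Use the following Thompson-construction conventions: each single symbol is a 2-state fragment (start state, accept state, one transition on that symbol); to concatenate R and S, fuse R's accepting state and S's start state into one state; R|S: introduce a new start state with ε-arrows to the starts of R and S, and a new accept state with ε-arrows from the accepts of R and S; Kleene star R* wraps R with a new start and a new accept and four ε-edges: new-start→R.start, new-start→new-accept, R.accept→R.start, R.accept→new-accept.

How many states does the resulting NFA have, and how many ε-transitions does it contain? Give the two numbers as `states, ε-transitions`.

23, 24

Bottom-up over the parse tree:
Each of the 8 symbol leaves contributes 2 states and 0 ε-transitions.
  b·b — 3 states, 0 ε-transitions
  c|b·b — 7 states, 4 ε-transitions
  (c|b·b)* — 9 states, 8 ε-transitions
  (c|b·b)*·c — 10 states, 8 ε-transitions
  ((c|b·b)*·c)* — 12 states, 12 ε-transitions
  b·c — 3 states, 0 ε-transitions
  (b·c)* — 5 states, 4 ε-transitions
  (b·c)*·b — 6 states, 4 ε-transitions
  ((b·c)*·b)* — 8 states, 8 ε-transitions
  ((b·c)*·b)*·c — 9 states, 8 ε-transitions
  ((c|b·b)*·c)*|((b·c)*·b)*·c — 23 states, 24 ε-transitions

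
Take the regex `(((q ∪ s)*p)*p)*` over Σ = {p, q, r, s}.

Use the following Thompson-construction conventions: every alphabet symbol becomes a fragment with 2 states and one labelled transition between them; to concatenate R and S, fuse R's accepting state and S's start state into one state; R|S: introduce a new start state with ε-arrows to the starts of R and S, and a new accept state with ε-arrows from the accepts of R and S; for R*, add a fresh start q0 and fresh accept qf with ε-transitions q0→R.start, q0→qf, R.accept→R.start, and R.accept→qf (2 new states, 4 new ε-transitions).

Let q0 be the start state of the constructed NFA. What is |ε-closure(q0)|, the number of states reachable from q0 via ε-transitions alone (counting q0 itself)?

9

Compute the ε-closure size of each fragment's start state recursively; a symbol fragment's start has no outgoing ε-edge, so its closure is just itself (size 1).
  q ∪ s — new start ε-reaches every alternative's start; none of them accept ε, so the new accept is not reached: C = 1 + 1 + 1 = 3
  (q ∪ s)* — C = 1 (new start) + 3 (body) + 1 (new accept) = 5
  (q ∪ s)*p — C = 5 + (1−1) = 5 (closure spills across the concat boundary because the left factor accepts ε)
  ((q ∪ s)*p)* — the star's fresh start ε-reaches both the body's start and the fresh accept: C = 2 + 5 = 7
  ((q ∪ s)*p)*p — C = 7 + (1−1) = 7 (closure spills across the concat boundary because the left factor accepts ε)
  (((q ∪ s)*p)*p)* — C = 1 (new start) + 7 (body) + 1 (new accept) = 9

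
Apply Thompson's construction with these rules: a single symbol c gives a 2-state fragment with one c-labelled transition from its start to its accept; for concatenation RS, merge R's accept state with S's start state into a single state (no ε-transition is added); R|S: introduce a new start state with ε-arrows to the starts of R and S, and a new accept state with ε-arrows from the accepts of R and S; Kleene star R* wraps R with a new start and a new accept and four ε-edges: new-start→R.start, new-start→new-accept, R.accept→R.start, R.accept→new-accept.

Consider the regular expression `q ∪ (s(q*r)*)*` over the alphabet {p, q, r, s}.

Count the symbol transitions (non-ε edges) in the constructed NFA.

4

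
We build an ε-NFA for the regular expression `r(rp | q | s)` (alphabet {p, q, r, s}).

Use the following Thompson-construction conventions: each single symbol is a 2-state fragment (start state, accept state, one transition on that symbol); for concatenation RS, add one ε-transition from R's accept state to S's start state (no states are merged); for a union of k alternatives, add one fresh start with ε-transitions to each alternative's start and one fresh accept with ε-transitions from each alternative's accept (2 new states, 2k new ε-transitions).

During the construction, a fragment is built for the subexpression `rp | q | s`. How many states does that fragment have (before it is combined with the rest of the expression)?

10

Fragment for `rp | q | s`:
Each of the 4 symbol leaves contributes a 2-state fragment.
  rp = 4 states
  rp | q | s = 10 states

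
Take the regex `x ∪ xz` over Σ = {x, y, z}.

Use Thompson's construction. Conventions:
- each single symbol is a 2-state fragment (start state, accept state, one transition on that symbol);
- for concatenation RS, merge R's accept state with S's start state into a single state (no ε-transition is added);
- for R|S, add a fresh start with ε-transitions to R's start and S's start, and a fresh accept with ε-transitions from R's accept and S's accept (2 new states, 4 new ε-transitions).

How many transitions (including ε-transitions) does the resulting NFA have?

7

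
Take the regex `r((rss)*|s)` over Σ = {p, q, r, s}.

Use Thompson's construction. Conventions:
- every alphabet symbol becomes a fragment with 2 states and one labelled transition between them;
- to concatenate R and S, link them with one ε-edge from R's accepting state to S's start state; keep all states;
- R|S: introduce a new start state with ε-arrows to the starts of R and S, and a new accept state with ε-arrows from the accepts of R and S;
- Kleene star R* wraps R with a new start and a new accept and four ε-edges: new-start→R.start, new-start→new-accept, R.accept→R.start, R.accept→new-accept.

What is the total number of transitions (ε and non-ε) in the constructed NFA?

16

Per subexpression:
Each of the 5 symbol leaves contributes 1 transition (1 symbol, 0 ε).
  rss : 5 transitions (3 symbol, 2 ε)
  (rss)* : 9 transitions (3 symbol, 6 ε)
  (rss)*|s : 14 transitions (4 symbol, 10 ε)
  r((rss)*|s) : 16 transitions (5 symbol, 11 ε)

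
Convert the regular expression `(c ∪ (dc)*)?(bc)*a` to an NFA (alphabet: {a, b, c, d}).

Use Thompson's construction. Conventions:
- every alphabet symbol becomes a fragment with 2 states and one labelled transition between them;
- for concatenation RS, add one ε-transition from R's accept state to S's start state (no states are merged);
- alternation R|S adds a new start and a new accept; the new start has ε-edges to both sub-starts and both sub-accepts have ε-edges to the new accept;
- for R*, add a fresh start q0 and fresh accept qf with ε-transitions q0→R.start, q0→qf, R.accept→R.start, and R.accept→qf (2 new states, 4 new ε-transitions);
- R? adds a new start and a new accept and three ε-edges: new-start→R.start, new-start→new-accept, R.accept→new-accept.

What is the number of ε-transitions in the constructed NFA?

19

Recursing over subexpressions:
Each of the 6 symbol leaves contributes 0 ε-transitions.
  dc → 1 ε-transition
  (dc)* → 5 ε-transitions
  c ∪ (dc)* → 9 ε-transitions
  (c ∪ (dc)*)? → 12 ε-transitions
  bc → 1 ε-transition
  (bc)* → 5 ε-transitions
  (c ∪ (dc)*)?(bc)*a → 19 ε-transitions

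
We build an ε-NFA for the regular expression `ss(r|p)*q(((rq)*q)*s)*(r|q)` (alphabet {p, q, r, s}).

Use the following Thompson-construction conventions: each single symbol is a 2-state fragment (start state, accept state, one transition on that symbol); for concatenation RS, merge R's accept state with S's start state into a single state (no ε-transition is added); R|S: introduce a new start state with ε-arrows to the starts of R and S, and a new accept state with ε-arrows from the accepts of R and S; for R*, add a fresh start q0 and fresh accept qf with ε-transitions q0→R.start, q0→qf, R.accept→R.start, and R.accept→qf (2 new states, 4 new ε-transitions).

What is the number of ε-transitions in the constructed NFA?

By structural recursion:
Each of the 11 symbol leaves contributes 0 ε-transitions.
  r|p → 4 ε-transitions
  (r|p)* → 8 ε-transitions
  rq → 0 ε-transitions
  (rq)* → 4 ε-transitions
  (rq)*q → 4 ε-transitions
  ((rq)*q)* → 8 ε-transitions
  ((rq)*q)*s → 8 ε-transitions
  (((rq)*q)*s)* → 12 ε-transitions
  r|q → 4 ε-transitions
  ss(r|p)*q(((rq)*q)*s)*(r|q) → 24 ε-transitions

24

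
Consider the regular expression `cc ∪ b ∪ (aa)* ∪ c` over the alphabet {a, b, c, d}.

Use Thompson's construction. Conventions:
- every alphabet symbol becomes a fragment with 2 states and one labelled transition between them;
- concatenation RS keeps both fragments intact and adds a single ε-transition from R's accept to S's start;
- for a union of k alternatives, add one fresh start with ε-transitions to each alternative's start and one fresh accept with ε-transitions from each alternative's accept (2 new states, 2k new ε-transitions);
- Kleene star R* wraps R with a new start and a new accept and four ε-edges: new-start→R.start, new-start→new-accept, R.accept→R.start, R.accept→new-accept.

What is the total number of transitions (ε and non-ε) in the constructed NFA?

20

Bottom-up over the parse tree:
Each of the 6 symbol leaves contributes 1 transition (1 symbol, 0 ε).
  cc : 3 transitions (2 symbol, 1 ε)
  aa : 3 transitions (2 symbol, 1 ε)
  (aa)* : 7 transitions (2 symbol, 5 ε)
  cc ∪ b ∪ (aa)* ∪ c : 20 transitions (6 symbol, 14 ε)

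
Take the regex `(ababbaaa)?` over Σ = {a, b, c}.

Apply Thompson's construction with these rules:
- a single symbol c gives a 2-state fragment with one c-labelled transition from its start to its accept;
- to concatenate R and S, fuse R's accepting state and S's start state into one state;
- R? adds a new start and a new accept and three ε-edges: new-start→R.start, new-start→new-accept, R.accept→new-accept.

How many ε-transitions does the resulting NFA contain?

3

Building bottom-up:
Each of the 8 symbol leaves contributes 0 ε-transitions.
  ababbaaa : 0 ε-transitions
  (ababbaaa)? : 3 ε-transitions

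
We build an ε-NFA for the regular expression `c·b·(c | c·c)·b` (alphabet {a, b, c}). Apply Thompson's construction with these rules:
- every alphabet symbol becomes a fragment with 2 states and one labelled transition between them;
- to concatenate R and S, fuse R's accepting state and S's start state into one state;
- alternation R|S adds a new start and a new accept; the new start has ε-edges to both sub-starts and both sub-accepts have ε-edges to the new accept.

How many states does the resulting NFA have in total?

10

Recursing over subexpressions:
Each of the 6 symbol leaves contributes a 2-state fragment.
  c·c → 3 states
  c | c·c → 7 states
  c·b·(c | c·c)·b → 10 states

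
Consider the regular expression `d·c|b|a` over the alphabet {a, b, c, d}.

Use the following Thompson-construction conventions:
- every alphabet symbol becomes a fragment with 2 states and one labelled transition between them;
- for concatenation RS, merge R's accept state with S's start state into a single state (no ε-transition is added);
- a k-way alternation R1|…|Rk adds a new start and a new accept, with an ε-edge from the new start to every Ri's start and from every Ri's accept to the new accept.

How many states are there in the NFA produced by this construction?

9

By structural recursion:
Each of the 4 symbol leaves contributes a 2-state fragment.
  d·c → 3 states
  d·c|b|a → 9 states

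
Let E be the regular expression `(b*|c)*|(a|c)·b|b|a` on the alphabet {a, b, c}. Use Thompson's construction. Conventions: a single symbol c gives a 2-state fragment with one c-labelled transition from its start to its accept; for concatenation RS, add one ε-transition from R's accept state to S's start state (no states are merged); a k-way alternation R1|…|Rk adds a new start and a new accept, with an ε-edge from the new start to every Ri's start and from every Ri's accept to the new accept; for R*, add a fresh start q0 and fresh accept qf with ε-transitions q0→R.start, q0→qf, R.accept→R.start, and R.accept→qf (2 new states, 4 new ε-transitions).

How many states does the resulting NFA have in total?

24

Building bottom-up:
Each of the 7 symbol leaves contributes a 2-state fragment.
  b* = 4 states
  b*|c = 8 states
  (b*|c)* = 10 states
  a|c = 6 states
  (a|c)·b = 8 states
  (b*|c)*|(a|c)·b|b|a = 24 states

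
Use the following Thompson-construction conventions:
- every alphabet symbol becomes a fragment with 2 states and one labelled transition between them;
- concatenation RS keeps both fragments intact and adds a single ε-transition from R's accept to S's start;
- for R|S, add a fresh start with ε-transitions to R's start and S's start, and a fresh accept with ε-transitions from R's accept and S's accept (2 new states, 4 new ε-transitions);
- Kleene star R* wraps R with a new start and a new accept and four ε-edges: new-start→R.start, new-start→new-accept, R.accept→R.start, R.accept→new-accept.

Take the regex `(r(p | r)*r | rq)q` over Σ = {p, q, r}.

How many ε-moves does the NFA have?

By structural recursion:
Each of the 7 symbol leaves contributes 0 ε-transitions.
  p | r — 4 ε-transitions
  (p | r)* — 8 ε-transitions
  r(p | r)*r — 10 ε-transitions
  rq — 1 ε-transition
  r(p | r)*r | rq — 15 ε-transitions
  (r(p | r)*r | rq)q — 16 ε-transitions

16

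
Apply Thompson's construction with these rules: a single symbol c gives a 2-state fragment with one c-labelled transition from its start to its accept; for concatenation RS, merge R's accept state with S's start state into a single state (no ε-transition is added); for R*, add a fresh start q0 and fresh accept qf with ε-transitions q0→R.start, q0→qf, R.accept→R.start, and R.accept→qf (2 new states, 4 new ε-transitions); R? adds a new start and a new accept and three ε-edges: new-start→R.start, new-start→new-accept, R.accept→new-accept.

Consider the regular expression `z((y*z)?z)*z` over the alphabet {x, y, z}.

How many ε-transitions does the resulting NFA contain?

Recursing over subexpressions:
Each of the 5 symbol leaves contributes 0 ε-transitions.
  y* → 4 ε-transitions
  y*z → 4 ε-transitions
  (y*z)? → 7 ε-transitions
  (y*z)?z → 7 ε-transitions
  ((y*z)?z)* → 11 ε-transitions
  z((y*z)?z)*z → 11 ε-transitions

11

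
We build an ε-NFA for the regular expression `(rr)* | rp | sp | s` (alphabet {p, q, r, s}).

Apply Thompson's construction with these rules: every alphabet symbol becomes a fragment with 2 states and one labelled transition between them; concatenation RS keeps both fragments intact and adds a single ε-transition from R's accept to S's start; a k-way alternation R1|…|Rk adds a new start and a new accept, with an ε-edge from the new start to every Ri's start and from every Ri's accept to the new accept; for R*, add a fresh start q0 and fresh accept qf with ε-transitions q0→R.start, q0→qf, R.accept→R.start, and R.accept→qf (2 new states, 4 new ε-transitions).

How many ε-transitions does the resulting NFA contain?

15

Per subexpression:
Each of the 7 symbol leaves contributes 0 ε-transitions.
  rr = 1 ε-transition
  (rr)* = 5 ε-transitions
  rp = 1 ε-transition
  sp = 1 ε-transition
  (rr)* | rp | sp | s = 15 ε-transitions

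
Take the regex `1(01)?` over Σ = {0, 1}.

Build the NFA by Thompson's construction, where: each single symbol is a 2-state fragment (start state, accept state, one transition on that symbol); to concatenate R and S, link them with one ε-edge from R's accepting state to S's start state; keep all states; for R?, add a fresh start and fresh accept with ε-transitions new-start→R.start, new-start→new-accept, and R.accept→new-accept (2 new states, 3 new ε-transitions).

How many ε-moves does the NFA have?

5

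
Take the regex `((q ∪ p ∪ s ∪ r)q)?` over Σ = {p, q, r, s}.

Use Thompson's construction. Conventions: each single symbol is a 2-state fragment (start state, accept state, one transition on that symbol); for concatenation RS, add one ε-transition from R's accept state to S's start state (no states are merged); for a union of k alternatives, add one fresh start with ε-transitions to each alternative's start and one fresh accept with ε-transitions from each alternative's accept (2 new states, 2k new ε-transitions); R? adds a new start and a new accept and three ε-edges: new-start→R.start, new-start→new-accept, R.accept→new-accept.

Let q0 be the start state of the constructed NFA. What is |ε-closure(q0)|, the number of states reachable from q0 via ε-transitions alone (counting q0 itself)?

7

Let C(F) = |ε-closure(F.start)| within fragment F, and note whether F accepts ε. Symbol fragments have C = 1 and do not accept ε. Then:
  q ∪ p ∪ s ∪ r → |closure| = 1 + 1 + 1 + 1 + 1 = 5 (the new accept is not ε-reachable since no branch accepts ε)
  (q ∪ p ∪ s ∪ r)q → |closure| equals the left operand's closure size = 5 (its accept is not ε-reachable, so the closure stops there)
  ((q ∪ p ∪ s ∪ r)q)? → |closure| = 1 (new start) + 5 (body) + 1 (new accept, via ε) = 7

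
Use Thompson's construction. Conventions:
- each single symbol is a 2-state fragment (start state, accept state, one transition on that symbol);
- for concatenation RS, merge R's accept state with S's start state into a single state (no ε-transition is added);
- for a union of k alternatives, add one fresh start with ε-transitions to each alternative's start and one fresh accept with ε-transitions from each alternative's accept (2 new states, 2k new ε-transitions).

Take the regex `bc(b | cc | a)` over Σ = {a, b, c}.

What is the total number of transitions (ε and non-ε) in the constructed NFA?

12

Building bottom-up:
Each of the 6 symbol leaves contributes 1 transition (1 symbol, 0 ε).
  cc = 2 transitions (2 symbol, 0 ε)
  b | cc | a = 10 transitions (4 symbol, 6 ε)
  bc(b | cc | a) = 12 transitions (6 symbol, 6 ε)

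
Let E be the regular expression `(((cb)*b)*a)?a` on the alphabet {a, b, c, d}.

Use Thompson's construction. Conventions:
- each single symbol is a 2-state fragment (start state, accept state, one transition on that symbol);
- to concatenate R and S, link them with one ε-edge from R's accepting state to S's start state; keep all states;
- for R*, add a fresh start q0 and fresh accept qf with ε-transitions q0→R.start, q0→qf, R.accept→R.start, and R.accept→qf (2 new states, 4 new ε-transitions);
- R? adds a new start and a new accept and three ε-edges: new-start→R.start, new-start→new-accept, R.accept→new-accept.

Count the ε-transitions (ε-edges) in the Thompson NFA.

Recursing over subexpressions:
Each of the 5 symbol leaves contributes 0 ε-transitions.
  cb = 1 ε-transition
  (cb)* = 5 ε-transitions
  (cb)*b = 6 ε-transitions
  ((cb)*b)* = 10 ε-transitions
  ((cb)*b)*a = 11 ε-transitions
  (((cb)*b)*a)? = 14 ε-transitions
  (((cb)*b)*a)?a = 15 ε-transitions

15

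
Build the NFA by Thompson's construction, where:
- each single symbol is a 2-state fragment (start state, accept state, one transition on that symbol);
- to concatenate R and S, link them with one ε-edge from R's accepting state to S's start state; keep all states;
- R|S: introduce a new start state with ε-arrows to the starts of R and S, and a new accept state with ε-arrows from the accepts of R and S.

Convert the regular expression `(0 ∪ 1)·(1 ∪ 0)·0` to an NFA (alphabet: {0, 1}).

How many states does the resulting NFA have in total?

By structural recursion:
Each of the 5 symbol leaves contributes a 2-state fragment.
  0 ∪ 1 → 6 states
  1 ∪ 0 → 6 states
  (0 ∪ 1)·(1 ∪ 0)·0 → 14 states

14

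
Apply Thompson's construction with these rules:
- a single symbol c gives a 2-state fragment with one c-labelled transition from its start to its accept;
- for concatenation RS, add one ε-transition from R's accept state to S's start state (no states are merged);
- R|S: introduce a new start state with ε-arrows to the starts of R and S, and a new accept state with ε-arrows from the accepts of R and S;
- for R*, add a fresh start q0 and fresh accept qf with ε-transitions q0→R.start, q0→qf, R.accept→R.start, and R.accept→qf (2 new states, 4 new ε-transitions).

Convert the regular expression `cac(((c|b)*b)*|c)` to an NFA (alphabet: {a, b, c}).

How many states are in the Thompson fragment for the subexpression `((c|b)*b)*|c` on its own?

Fragment for `((c|b)*b)*|c`:
Each of the 4 symbol leaves contributes a 2-state fragment.
  c|b = 6 states
  (c|b)* = 8 states
  (c|b)*b = 10 states
  ((c|b)*b)* = 12 states
  ((c|b)*b)*|c = 16 states

16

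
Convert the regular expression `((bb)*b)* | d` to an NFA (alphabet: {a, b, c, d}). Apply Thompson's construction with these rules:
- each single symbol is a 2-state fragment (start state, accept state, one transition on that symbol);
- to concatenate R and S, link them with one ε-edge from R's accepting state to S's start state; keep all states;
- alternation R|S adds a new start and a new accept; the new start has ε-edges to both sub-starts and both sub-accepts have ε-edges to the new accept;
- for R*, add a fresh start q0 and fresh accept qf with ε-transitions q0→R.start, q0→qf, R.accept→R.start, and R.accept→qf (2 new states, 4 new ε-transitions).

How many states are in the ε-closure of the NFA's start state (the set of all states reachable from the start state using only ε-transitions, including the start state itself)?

Work bottom-up. For each fragment F, track |ε-closure(F.start)| and whether F's accept lies in that closure (i.e. whether F accepts ε). A single-symbol fragment has closure size 1 and does not accept ε.
  bb : |ε-closure| equals the left operand's closure size = 1 (its accept is not ε-reachable, so the closure stops there)
  (bb)* : new start has ε-edges to the inner start and to the new accept, so |ε-closure| = 2 + 1 = 3
  (bb)*b : |ε-closure| = 3 + 1 = 4 (closure spills across the concat boundary because the left factor accepts ε)
  ((bb)*b)* : |ε-closure| = 1 (new start) + 4 (body) + 1 (new accept) = 6
  ((bb)*b)* | d : |ε-closure| = 1 (new start) + (6 + 1) + 1 (new accept, since some branch ε-reaches its own accept) = 9

9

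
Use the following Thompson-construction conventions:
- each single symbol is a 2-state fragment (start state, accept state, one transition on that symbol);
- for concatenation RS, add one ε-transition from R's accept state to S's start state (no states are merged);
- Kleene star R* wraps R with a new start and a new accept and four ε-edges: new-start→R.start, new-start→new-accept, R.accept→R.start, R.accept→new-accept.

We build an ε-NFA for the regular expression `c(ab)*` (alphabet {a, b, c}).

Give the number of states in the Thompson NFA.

Per subexpression:
Each of the 3 symbol leaves contributes a 2-state fragment.
  ab : 4 states
  (ab)* : 6 states
  c(ab)* : 8 states

8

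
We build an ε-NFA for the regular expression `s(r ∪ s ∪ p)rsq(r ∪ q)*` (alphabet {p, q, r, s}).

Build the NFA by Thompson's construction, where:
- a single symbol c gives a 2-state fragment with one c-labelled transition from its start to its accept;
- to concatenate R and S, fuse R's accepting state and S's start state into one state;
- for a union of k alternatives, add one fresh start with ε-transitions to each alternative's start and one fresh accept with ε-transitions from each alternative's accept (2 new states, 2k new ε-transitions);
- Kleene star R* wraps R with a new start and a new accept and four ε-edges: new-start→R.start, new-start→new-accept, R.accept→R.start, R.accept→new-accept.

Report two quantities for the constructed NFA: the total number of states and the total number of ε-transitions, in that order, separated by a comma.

19, 14

By structural recursion:
Each of the 9 symbol leaves contributes 2 states and 0 ε-transitions.
  r ∪ s ∪ p = 8 states, 6 ε-transitions
  r ∪ q = 6 states, 4 ε-transitions
  (r ∪ q)* = 8 states, 8 ε-transitions
  s(r ∪ s ∪ p)rsq(r ∪ q)* = 19 states, 14 ε-transitions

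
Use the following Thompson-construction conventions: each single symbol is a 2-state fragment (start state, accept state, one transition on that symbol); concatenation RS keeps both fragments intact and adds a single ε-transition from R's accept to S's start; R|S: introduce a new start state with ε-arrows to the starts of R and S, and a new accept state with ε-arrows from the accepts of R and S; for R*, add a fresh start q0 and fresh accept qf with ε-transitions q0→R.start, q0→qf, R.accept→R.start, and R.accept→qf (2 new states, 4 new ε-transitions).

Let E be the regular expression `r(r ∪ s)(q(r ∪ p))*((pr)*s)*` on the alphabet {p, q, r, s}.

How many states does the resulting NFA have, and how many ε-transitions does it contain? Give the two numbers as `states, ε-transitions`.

Recursing over subexpressions:
Each of the 9 symbol leaves contributes 2 states and 0 ε-transitions.
  r ∪ s : 6 states, 4 ε-transitions
  r ∪ p : 6 states, 4 ε-transitions
  q(r ∪ p) : 8 states, 5 ε-transitions
  (q(r ∪ p))* : 10 states, 9 ε-transitions
  pr : 4 states, 1 ε-transition
  (pr)* : 6 states, 5 ε-transitions
  (pr)*s : 8 states, 6 ε-transitions
  ((pr)*s)* : 10 states, 10 ε-transitions
  r(r ∪ s)(q(r ∪ p))*((pr)*s)* : 28 states, 26 ε-transitions

28, 26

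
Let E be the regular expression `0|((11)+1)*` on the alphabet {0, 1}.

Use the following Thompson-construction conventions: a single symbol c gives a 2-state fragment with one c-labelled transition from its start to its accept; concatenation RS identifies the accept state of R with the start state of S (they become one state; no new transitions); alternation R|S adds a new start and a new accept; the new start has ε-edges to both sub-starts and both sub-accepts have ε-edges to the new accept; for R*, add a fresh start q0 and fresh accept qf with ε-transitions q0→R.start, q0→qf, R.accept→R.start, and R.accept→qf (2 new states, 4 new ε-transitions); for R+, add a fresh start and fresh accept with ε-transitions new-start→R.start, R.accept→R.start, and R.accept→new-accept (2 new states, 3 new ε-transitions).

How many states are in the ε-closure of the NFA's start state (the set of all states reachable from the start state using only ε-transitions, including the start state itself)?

Work bottom-up. For each fragment F, track |ε-closure(F.start)| and whether F's accept lies in that closure (i.e. whether F accepts ε). A single-symbol fragment has closure size 1 and does not accept ε.
  11 → C equals the left operand's closure size = 1 (its accept is not ε-reachable, so the closure stops there)
  (11)+ → new start ε-reaches only the body's start; the new accept needs a symbol first: C = 1 + 1 = 2
  (11)+1 → C equals the left operand's closure size = 2 (its accept is not ε-reachable, so the closure stops there)
  ((11)+1)* → C = 1 (new start) + 2 (body) + 1 (new accept) = 4
  0|((11)+1)* → C = 1 (new start) + (1 + 4) + 1 (new accept, since some branch ε-reaches its own accept) = 7

7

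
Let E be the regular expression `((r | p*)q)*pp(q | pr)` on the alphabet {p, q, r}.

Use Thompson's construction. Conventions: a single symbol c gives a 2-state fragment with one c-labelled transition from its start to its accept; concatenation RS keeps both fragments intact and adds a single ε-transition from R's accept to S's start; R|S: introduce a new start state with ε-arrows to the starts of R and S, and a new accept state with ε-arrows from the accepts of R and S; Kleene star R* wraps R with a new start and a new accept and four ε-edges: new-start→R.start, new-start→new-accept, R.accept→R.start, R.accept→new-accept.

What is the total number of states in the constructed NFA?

By structural recursion:
Each of the 8 symbol leaves contributes a 2-state fragment.
  p* → 4 states
  r | p* → 8 states
  (r | p*)q → 10 states
  ((r | p*)q)* → 12 states
  pr → 4 states
  q | pr → 8 states
  ((r | p*)q)*pp(q | pr) → 24 states

24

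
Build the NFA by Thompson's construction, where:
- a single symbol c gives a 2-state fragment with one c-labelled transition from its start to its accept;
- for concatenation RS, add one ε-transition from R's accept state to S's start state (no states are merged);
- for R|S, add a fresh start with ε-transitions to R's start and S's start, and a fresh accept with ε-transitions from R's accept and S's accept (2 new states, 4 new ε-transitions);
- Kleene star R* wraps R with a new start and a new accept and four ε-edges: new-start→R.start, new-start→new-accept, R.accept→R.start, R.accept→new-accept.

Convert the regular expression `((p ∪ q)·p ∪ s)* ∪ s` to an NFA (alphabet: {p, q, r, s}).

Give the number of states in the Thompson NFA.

18

Per subexpression:
Each of the 5 symbol leaves contributes a 2-state fragment.
  p ∪ q → 6 states
  (p ∪ q)·p → 8 states
  (p ∪ q)·p ∪ s → 12 states
  ((p ∪ q)·p ∪ s)* → 14 states
  ((p ∪ q)·p ∪ s)* ∪ s → 18 states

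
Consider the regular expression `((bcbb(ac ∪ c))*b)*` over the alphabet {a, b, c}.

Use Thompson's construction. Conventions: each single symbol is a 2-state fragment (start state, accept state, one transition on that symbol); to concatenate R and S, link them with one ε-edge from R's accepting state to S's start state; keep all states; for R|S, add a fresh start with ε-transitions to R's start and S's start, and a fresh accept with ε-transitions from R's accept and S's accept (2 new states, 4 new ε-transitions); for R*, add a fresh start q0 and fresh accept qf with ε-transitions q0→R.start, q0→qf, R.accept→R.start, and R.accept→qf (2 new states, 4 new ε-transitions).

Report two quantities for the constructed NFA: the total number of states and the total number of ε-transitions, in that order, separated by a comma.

By structural recursion:
Each of the 8 symbol leaves contributes 2 states and 0 ε-transitions.
  ac = 4 states, 1 ε-transition
  ac ∪ c = 8 states, 5 ε-transitions
  bcbb(ac ∪ c) = 16 states, 9 ε-transitions
  (bcbb(ac ∪ c))* = 18 states, 13 ε-transitions
  (bcbb(ac ∪ c))*b = 20 states, 14 ε-transitions
  ((bcbb(ac ∪ c))*b)* = 22 states, 18 ε-transitions

22, 18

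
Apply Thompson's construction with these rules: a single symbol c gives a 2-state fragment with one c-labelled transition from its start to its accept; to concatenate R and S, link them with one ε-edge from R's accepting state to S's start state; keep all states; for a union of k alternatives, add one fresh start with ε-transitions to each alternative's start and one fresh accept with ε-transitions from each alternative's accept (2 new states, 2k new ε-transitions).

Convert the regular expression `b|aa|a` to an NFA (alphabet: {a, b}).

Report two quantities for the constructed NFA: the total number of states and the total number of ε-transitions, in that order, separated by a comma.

10, 7

Bottom-up over the parse tree:
Each of the 4 symbol leaves contributes 2 states and 0 ε-transitions.
  aa = 4 states, 1 ε-transition
  b|aa|a = 10 states, 7 ε-transitions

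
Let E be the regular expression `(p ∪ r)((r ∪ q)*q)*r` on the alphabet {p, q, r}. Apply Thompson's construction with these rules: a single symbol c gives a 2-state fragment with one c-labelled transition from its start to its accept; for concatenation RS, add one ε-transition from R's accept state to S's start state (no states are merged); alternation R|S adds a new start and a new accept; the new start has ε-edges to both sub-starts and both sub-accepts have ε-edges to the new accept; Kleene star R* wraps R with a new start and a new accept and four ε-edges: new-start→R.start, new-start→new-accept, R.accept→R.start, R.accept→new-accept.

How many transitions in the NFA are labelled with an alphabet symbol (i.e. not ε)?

6

By structural recursion:
Each of the 6 symbol leaves contributes exactly 1 symbol transition.
  p ∪ r : 2 symbol transitions
  r ∪ q : 2 symbol transitions
  (r ∪ q)* : 2 symbol transitions
  (r ∪ q)*q : 3 symbol transitions
  ((r ∪ q)*q)* : 3 symbol transitions
  (p ∪ r)((r ∪ q)*q)*r : 6 symbol transitions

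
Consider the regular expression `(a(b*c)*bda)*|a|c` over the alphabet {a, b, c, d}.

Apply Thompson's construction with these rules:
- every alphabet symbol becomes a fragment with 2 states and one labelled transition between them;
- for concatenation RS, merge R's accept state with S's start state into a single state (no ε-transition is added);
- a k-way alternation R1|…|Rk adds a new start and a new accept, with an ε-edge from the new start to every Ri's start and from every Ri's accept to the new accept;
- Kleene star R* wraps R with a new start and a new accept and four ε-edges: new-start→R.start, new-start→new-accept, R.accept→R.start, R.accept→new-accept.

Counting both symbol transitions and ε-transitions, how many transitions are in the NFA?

Per subexpression:
Each of the 8 symbol leaves contributes 1 transition (1 symbol, 0 ε).
  b* — 5 transitions (1 symbol, 4 ε)
  b*c — 6 transitions (2 symbol, 4 ε)
  (b*c)* — 10 transitions (2 symbol, 8 ε)
  a(b*c)*bda — 14 transitions (6 symbol, 8 ε)
  (a(b*c)*bda)* — 18 transitions (6 symbol, 12 ε)
  (a(b*c)*bda)*|a|c — 26 transitions (8 symbol, 18 ε)

26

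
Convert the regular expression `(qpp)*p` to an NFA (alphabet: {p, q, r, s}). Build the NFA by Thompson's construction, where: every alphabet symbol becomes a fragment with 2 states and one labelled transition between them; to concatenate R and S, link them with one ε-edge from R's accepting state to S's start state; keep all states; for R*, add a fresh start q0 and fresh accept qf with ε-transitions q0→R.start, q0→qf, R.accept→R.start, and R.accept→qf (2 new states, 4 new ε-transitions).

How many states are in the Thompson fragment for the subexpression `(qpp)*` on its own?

8

Fragment for `(qpp)*`:
Each of the 3 symbol leaves contributes a 2-state fragment.
  qpp → 6 states
  (qpp)* → 8 states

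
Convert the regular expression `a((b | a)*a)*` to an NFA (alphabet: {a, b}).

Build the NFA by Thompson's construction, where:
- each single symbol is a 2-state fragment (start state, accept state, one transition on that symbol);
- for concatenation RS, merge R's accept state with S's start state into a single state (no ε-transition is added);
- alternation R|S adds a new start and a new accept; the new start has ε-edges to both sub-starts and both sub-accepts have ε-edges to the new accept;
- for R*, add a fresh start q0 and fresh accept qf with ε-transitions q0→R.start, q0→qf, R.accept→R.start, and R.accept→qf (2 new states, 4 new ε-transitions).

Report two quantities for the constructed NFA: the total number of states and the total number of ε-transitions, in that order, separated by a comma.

By structural recursion:
Each of the 4 symbol leaves contributes 2 states and 0 ε-transitions.
  b | a = 6 states, 4 ε-transitions
  (b | a)* = 8 states, 8 ε-transitions
  (b | a)*a = 9 states, 8 ε-transitions
  ((b | a)*a)* = 11 states, 12 ε-transitions
  a((b | a)*a)* = 12 states, 12 ε-transitions

12, 12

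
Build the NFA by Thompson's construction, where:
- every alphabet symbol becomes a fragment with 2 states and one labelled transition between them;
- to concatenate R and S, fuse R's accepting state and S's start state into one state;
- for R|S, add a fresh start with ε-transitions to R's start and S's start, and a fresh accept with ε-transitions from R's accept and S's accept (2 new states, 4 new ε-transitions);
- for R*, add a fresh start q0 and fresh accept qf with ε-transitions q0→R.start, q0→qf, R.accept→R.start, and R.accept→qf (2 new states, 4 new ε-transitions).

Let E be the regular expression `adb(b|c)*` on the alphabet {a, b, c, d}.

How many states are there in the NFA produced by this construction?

Recursing over subexpressions:
Each of the 5 symbol leaves contributes a 2-state fragment.
  b|c : 6 states
  (b|c)* : 8 states
  adb(b|c)* : 11 states

11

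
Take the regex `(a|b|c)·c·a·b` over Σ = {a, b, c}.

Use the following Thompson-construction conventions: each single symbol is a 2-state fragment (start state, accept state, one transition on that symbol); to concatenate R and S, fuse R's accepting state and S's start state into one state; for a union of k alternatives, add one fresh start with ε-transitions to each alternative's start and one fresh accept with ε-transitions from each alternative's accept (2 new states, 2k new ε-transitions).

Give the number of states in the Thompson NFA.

11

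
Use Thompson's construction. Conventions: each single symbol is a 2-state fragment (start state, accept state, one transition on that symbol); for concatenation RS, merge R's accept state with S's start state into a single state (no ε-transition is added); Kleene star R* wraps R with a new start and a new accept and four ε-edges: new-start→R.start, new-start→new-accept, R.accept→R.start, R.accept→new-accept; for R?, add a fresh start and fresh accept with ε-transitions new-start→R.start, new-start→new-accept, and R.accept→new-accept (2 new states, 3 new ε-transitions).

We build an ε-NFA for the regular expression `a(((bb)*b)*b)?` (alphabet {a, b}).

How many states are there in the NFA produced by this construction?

Building bottom-up:
Each of the 5 symbol leaves contributes a 2-state fragment.
  bb → 3 states
  (bb)* → 5 states
  (bb)*b → 6 states
  ((bb)*b)* → 8 states
  ((bb)*b)*b → 9 states
  (((bb)*b)*b)? → 11 states
  a(((bb)*b)*b)? → 12 states

12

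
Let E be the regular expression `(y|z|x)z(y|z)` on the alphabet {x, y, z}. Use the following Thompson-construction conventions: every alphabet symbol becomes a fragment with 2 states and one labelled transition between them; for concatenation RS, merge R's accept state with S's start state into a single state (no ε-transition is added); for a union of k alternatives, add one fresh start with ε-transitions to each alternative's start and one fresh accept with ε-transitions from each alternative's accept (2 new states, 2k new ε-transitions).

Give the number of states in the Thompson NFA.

Bottom-up over the parse tree:
Each of the 6 symbol leaves contributes a 2-state fragment.
  y|z|x — 8 states
  y|z — 6 states
  (y|z|x)z(y|z) — 14 states

14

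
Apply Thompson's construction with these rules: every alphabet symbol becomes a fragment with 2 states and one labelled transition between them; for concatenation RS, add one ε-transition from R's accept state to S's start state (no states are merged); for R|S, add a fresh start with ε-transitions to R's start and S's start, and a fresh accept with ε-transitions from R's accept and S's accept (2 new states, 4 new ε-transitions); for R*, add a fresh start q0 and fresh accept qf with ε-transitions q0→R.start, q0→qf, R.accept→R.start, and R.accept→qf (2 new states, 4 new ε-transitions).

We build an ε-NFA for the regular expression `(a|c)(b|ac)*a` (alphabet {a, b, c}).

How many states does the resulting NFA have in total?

18

By structural recursion:
Each of the 6 symbol leaves contributes a 2-state fragment.
  a|c : 6 states
  ac : 4 states
  b|ac : 8 states
  (b|ac)* : 10 states
  (a|c)(b|ac)*a : 18 states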